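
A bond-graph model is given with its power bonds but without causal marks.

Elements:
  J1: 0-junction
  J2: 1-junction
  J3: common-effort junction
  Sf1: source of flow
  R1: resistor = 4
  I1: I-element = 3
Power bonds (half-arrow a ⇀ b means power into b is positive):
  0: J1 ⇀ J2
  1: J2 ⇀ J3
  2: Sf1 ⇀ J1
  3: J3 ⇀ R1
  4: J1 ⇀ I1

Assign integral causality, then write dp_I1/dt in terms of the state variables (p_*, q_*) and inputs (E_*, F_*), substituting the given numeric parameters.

b2 |Sf1  (source Sf1 imposes f)
b4 |I1  (I1: I, integral causality)
b0 |J1  (only one effort-in slot at J1)
b1 |J2  (J2: bond 0 brought flow, rest push out)
b3 |J3  (J3: last free bond brings effort in)

dp_I1/dt = 4*F_Sf1 - 4*p_I1/3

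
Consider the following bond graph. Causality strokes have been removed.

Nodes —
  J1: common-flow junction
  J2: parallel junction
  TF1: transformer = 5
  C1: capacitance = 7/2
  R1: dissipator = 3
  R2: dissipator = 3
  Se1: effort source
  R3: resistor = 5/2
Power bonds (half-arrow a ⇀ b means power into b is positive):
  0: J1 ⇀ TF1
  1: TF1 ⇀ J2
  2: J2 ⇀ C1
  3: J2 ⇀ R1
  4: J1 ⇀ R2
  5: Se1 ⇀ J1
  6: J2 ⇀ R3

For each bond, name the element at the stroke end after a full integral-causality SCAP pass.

#0 stroke at J1
#1 stroke at TF1
#2 stroke at J2
#3 stroke at R1
#4 stroke at R2
#5 stroke at J1
#6 stroke at R3

bond 5 |J1  (Se1: effort source, stroke at far end)
bond 2 |J2  (C1 outputs effort q/C1)
bond 1 |TF1  (J2: bond 2 brought effort, rest push out)
bond 3 |R1  (common-e at J2 fixed by 2)
bond 6 |R3  (common-e at J2 fixed by 2)
bond 0 |J1  (TF1 one-in-one-out from 1)
bond 4 |R2  (closing 1-jn rule on J1)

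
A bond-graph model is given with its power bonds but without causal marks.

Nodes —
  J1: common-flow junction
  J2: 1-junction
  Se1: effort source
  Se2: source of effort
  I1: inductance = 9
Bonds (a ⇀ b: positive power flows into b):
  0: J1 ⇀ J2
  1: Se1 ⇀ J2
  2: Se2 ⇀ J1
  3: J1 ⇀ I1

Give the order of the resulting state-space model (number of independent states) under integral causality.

1  (I1 all integral)

bond 1 |J2  (Se1: effort source, stroke at far end)
bond 2 |J1  (source Se2 imposes e)
bond 0 |J1  (closing 1-jn rule on J2)
bond 3 |I1  (only one flow-in slot at J1)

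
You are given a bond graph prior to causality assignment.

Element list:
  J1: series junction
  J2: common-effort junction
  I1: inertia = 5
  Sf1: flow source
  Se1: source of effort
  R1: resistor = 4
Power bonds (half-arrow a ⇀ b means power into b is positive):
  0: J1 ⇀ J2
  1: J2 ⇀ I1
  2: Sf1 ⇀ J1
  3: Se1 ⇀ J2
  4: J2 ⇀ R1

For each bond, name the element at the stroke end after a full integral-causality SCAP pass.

bond 2 →Sf1  (Sf1 (Sf) sets flow on bond)
bond 3 →J2  (source Se1 imposes e)
bond 0 →J1  (common-f at J1 fixed by 2)
bond 1 →I1  (0-jn J2 has e-setter on 3)
bond 4 →R1  (0-jn J2 has e-setter on 3)

β0 |J1
β1 |I1
β2 |Sf1
β3 |J2
β4 |R1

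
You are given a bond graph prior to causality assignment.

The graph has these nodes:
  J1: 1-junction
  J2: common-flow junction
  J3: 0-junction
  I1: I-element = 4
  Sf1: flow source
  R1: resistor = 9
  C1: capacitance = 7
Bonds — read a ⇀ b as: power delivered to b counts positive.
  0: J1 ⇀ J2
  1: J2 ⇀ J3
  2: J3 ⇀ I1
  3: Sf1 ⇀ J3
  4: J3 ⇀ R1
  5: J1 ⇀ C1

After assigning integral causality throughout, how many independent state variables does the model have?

2  (C1, I1 all integral)

b3 stroke→Sf1  (Sf1 (Sf) sets flow on bond)
b2 stroke→I1  (prefer integral on I1)
b5 stroke→J1  (C1 outputs effort q/C1)
b0 stroke→J2  (only one flow-in slot at J1)
b1 stroke→J3  (J2: last free bond brings flow in)
b4 stroke→R1  (0-jn J3 has e-setter on 1)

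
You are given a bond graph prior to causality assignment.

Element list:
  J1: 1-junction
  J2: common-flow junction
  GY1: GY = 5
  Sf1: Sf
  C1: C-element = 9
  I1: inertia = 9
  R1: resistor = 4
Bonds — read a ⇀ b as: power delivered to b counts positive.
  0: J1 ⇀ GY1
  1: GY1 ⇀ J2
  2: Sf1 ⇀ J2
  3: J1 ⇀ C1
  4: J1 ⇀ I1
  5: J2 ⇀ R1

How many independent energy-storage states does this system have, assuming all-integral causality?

bond 2 stroke→Sf1  (source Sf1 imposes f)
bond 1 stroke→J2  (J2: bond 2 brought flow, rest push out)
bond 5 stroke→J2  (J2 flow already set via bond 2)
bond 0 stroke→J1  (GY GY1: same side as bond 1)
bond 3 stroke→J1  (C1 integral (e out))
bond 4 stroke→I1  (only one flow-in slot at J1)

2  (C1, I1 all integral)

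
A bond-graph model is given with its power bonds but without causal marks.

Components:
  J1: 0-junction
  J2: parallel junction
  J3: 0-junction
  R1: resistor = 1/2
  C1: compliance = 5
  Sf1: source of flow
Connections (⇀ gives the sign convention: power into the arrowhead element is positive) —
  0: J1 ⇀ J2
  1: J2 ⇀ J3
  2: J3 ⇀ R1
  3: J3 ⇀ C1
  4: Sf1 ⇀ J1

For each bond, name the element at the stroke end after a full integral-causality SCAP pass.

β4 stroke→Sf1  (Sf1 (Sf) sets flow on bond)
β0 stroke→J1  (J1: last free bond brings effort in)
β1 stroke→J2  (J2: last free bond brings effort in)
β3 stroke→J3  (C1 outputs effort q/C1)
β2 stroke→R1  (0-jn J3 has e-setter on 3)

b0 stroke→J1
b1 stroke→J2
b2 stroke→R1
b3 stroke→J3
b4 stroke→Sf1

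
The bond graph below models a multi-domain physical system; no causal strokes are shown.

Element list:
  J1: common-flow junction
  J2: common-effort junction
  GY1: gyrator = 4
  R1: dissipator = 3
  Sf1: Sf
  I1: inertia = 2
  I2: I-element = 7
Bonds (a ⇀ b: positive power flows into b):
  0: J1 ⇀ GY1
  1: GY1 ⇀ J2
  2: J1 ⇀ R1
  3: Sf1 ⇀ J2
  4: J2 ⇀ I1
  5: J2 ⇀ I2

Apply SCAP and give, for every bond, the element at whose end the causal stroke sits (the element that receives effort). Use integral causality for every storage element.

bond 0 |J1
bond 1 |J2
bond 2 |R1
bond 3 |Sf1
bond 4 |I1
bond 5 |I2

β3 stroke at Sf1  (Sf1 fixes flow; stroke at Sf1)
β4 stroke at I1  (I1 integral (f out))
β5 stroke at I2  (I2 outputs flow p/I2)
β1 stroke at J2  (only one effort-in slot at J2)
β0 stroke at J1  (through GY1, causality inverts; strokes same side of GY1)
β2 stroke at R1  (J1 needs exactly one f-in)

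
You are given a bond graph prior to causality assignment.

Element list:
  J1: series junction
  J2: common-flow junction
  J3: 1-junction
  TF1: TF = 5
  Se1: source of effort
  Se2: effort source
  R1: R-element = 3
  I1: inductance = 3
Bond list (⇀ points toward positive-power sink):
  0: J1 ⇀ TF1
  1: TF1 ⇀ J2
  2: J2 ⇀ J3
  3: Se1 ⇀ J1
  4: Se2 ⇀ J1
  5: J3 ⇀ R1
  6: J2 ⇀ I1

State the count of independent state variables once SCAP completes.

b3 →J1  (Se1: effort source, stroke at far end)
b4 →J1  (Se2 (Se) sets effort on bond)
b0 →TF1  (closing 1-jn rule on J1)
b1 →J2  (TF TF1: opposite of bond 0)
b6 →I1  (I1: I, integral causality)
b2 →J2  (J2 flow already set via bond 6)
b5 →J3  (common-f at J3 fixed by 2)

1  (I1 all integral)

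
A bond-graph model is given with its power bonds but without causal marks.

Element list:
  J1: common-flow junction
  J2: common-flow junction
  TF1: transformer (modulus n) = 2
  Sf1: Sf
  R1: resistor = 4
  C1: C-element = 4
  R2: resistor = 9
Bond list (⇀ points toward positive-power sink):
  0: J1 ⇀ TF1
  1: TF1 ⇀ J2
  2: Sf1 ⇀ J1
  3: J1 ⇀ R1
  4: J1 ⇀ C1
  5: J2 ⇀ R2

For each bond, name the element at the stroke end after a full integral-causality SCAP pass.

#0 |J1
#1 |TF1
#2 |Sf1
#3 |J1
#4 |J1
#5 |J2

bond 2 →Sf1  (source Sf1 imposes f)
bond 0 →J1  (J1: bond 2 brought flow, rest push out)
bond 3 →J1  (J1: bond 2 brought flow, rest push out)
bond 4 →J1  (J1 flow already set via bond 2)
bond 1 →TF1  (TF TF1: opposite of bond 0)
bond 5 →J2  (common-f at J2 fixed by 1)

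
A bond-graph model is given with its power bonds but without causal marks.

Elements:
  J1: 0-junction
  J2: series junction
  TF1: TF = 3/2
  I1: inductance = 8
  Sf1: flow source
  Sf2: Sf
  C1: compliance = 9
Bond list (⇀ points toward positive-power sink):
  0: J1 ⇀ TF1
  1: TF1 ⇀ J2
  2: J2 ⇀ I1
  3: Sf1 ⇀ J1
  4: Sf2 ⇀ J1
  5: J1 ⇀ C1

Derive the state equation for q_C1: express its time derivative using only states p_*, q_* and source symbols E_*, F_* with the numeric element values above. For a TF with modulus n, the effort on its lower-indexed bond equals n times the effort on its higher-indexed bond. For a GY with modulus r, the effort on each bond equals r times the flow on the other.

bond 3 stroke at Sf1  (Sf1 fixes flow; stroke at Sf1)
bond 4 stroke at Sf2  (source Sf2 imposes f)
bond 2 stroke at I1  (I1: I, integral causality)
bond 1 stroke at J2  (J2: bond 2 brought flow, rest push out)
bond 0 stroke at TF1  (through TF1, causality passes straight; one stroke at TF1)
bond 5 stroke at J1  (closing 0-jn rule on J1)

dq_C1/dt = F_Sf1 + F_Sf2 - p_I1/12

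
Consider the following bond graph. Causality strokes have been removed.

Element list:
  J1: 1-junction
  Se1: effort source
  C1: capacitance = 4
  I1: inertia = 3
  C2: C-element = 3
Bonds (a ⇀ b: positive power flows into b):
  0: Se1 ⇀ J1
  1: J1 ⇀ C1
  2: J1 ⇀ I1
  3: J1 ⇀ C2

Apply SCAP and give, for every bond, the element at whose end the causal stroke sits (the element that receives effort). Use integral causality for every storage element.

bond 0 stroke at J1
bond 1 stroke at J1
bond 2 stroke at I1
bond 3 stroke at J1

#0 →J1  (Se1 fixes effort; stroke away)
#1 →J1  (C1: C, integral causality)
#2 →I1  (prefer integral on I1)
#3 →J1  (common-f at J1 fixed by 2)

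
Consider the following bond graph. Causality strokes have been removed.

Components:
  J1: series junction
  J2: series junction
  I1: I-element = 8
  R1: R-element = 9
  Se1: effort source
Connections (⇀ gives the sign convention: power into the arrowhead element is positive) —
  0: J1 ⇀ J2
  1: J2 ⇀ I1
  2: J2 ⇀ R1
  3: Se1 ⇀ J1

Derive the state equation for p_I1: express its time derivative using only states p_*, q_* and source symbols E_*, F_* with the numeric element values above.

bond 3 stroke→J1  (Se1 (Se) sets effort on bond)
bond 0 stroke→J2  (J1: last free bond brings flow in)
bond 1 stroke→I1  (I1: I, integral causality)
bond 2 stroke→J2  (common-f at J2 fixed by 1)

dp_I1/dt = E_Se1 - 9*p_I1/8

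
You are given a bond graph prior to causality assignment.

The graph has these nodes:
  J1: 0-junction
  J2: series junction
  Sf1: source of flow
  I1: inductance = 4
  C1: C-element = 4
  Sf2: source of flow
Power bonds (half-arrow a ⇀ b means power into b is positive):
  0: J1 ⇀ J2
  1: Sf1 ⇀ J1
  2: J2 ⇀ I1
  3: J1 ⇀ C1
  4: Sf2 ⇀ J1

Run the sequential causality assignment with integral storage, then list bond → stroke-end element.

b1 stroke→Sf1  (Sf1: flow source, stroke at near end)
b4 stroke→Sf2  (Sf2 fixes flow; stroke at Sf2)
b2 stroke→I1  (I1: I, integral causality)
b0 stroke→J2  (J2: bond 2 brought flow, rest push out)
b3 stroke→J1  (closing 0-jn rule on J1)

b0 stroke→J2
b1 stroke→Sf1
b2 stroke→I1
b3 stroke→J1
b4 stroke→Sf2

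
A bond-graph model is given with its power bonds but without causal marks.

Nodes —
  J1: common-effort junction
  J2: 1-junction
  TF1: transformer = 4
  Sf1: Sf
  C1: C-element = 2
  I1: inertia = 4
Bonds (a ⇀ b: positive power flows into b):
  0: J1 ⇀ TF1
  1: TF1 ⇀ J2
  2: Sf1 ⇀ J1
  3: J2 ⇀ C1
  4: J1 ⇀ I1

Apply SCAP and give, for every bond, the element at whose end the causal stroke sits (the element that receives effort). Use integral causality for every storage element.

b2 stroke at Sf1  (Sf1: flow source, stroke at near end)
b3 stroke at J2  (C1 integral (e out))
b1 stroke at TF1  (only one flow-in slot at J2)
b0 stroke at J1  (TF TF1: opposite of bond 1)
b4 stroke at I1  (common-e at J1 fixed by 0)

bond 0 →J1
bond 1 →TF1
bond 2 →Sf1
bond 3 →J2
bond 4 →I1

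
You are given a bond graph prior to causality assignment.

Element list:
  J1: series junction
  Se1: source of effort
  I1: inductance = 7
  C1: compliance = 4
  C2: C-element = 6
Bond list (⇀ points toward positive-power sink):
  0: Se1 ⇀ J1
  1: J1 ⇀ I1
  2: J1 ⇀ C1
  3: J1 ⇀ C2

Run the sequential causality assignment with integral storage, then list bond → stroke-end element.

bond 0 |J1
bond 1 |I1
bond 2 |J1
bond 3 |J1

β0 stroke→J1  (Se1 fixes effort; stroke away)
β1 stroke→I1  (I1 outputs flow p/I1)
β2 stroke→J1  (1-jn J1 has f-setter on 1)
β3 stroke→J1  (J1: bond 1 brought flow, rest push out)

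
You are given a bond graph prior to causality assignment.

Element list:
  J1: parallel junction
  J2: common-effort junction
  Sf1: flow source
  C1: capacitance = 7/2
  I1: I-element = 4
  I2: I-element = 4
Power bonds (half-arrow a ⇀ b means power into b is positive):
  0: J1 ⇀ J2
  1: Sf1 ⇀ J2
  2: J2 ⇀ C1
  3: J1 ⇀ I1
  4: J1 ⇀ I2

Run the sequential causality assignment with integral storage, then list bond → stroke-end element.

#1 →Sf1  (Sf1 fixes flow; stroke at Sf1)
#2 →J2  (prefer integral on C1)
#0 →J1  (J2: bond 2 brought effort, rest push out)
#3 →I1  (common-e at J1 fixed by 0)
#4 →I2  (common-e at J1 fixed by 0)

β0 stroke→J1
β1 stroke→Sf1
β2 stroke→J2
β3 stroke→I1
β4 stroke→I2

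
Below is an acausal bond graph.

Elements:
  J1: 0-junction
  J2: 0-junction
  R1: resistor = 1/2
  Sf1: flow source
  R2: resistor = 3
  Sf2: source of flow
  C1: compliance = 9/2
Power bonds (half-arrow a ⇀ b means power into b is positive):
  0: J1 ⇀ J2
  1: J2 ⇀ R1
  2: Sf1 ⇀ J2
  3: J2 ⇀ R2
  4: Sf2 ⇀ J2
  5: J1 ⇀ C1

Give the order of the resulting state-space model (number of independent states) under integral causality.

bond 2 →Sf1  (Sf1 (Sf) sets flow on bond)
bond 4 →Sf2  (Sf2 fixes flow; stroke at Sf2)
bond 5 →J1  (C1 outputs effort q/C1)
bond 0 →J2  (J1: bond 5 brought effort, rest push out)
bond 1 →R1  (0-jn J2 has e-setter on 0)
bond 3 →R2  (J2 effort already set via bond 0)

1  (C1 all integral)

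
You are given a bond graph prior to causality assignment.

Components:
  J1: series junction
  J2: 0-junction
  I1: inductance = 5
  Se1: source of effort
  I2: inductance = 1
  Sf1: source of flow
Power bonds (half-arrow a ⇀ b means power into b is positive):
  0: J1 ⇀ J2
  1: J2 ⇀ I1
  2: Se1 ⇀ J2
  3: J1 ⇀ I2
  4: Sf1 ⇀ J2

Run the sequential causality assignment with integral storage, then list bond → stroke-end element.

b2 |J2  (source Se1 imposes e)
b4 |Sf1  (Sf1 fixes flow; stroke at Sf1)
b0 |J1  (J2 effort already set via bond 2)
b1 |I1  (J2: bond 2 brought effort, rest push out)
b3 |I2  (only one flow-in slot at J1)

#0 →J1
#1 →I1
#2 →J2
#3 →I2
#4 →Sf1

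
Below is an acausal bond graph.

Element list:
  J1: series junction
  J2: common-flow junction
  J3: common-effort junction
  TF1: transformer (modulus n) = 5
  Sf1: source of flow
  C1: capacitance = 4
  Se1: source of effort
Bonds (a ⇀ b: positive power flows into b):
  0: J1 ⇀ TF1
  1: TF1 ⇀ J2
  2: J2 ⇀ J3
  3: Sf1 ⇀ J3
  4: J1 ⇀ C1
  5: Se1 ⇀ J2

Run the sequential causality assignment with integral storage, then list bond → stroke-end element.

β0 stroke at TF1
β1 stroke at J2
β2 stroke at J3
β3 stroke at Sf1
β4 stroke at J1
β5 stroke at J2

bond 3 stroke at Sf1  (Sf1: flow source, stroke at near end)
bond 5 stroke at J2  (source Se1 imposes e)
bond 2 stroke at J3  (J3 needs exactly one e-in)
bond 1 stroke at J2  (J2: bond 2 brought flow, rest push out)
bond 0 stroke at TF1  (TF1 one-in-one-out from 1)
bond 4 stroke at J1  (1-jn J1 has f-setter on 0)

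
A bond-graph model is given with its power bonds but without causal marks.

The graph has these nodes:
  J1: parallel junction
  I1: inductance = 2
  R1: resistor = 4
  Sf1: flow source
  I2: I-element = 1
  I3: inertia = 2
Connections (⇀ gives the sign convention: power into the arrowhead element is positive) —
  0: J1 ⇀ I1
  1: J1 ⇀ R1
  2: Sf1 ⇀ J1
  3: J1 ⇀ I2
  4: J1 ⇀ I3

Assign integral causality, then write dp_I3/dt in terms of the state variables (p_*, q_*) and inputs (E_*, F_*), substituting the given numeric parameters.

b2 stroke at Sf1  (Sf1 fixes flow; stroke at Sf1)
b0 stroke at I1  (prefer integral on I1)
b3 stroke at I2  (I2 outputs flow p/I2)
b4 stroke at I3  (I3 integral (f out))
b1 stroke at J1  (closing 0-jn rule on J1)

dp_I3/dt = 4*F_Sf1 - 2*p_I1 - 4*p_I2 - 2*p_I3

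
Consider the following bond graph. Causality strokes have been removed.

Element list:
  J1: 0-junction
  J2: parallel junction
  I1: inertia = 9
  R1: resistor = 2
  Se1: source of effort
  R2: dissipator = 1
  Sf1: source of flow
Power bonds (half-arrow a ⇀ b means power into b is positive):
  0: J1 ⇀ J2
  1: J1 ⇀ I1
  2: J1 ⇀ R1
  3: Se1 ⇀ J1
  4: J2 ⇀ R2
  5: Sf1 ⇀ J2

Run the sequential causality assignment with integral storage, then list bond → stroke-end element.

b3 stroke→J1  (Se1 fixes effort; stroke away)
b5 stroke→Sf1  (Sf1: flow source, stroke at near end)
b0 stroke→J2  (J1 effort already set via bond 3)
b1 stroke→I1  (common-e at J1 fixed by 3)
b2 stroke→R1  (J1: bond 3 brought effort, rest push out)
b4 stroke→R2  (0-jn J2 has e-setter on 0)

bond 0 |J2
bond 1 |I1
bond 2 |R1
bond 3 |J1
bond 4 |R2
bond 5 |Sf1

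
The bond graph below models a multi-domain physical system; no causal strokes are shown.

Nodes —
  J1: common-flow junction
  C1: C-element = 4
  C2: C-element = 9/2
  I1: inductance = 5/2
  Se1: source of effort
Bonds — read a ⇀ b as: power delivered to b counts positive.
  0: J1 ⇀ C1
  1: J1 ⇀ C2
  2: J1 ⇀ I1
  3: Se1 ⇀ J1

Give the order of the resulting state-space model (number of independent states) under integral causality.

3  (C1, C2, I1 all integral)

bond 3 |J1  (Se1 fixes effort; stroke away)
bond 0 |J1  (prefer integral on C1)
bond 1 |J1  (C2: C, integral causality)
bond 2 |I1  (closing 1-jn rule on J1)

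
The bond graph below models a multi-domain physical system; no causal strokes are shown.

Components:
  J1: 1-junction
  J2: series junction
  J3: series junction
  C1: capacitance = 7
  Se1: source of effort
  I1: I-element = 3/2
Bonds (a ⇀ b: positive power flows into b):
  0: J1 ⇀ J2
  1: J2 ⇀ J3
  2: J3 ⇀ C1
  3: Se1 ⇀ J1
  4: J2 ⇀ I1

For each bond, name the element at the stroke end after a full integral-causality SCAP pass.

bond 3 →J1  (Se1 fixes effort; stroke away)
bond 0 →J2  (J1 needs exactly one f-in)
bond 2 →J3  (C1: C, integral causality)
bond 1 →J2  (J3 needs exactly one f-in)
bond 4 →I1  (closing 1-jn rule on J2)

#0 |J2
#1 |J2
#2 |J3
#3 |J1
#4 |I1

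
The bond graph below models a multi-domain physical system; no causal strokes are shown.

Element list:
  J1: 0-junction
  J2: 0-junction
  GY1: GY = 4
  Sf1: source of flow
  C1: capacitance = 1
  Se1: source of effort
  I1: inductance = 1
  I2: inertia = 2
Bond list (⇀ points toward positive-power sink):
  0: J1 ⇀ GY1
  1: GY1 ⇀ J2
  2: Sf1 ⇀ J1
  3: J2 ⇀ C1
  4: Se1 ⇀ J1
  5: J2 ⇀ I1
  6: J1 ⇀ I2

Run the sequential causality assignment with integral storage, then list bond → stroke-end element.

β0 →GY1
β1 →GY1
β2 →Sf1
β3 →J2
β4 →J1
β5 →I1
β6 →I2

#2 stroke→Sf1  (Sf1 fixes flow; stroke at Sf1)
#4 stroke→J1  (Se1 fixes effort; stroke away)
#0 stroke→GY1  (J1 effort already set via bond 4)
#6 stroke→I2  (common-e at J1 fixed by 4)
#1 stroke→GY1  (GY1: gyrator matches bond 0)
#3 stroke→J2  (C1: C, integral causality)
#5 stroke→I1  (common-e at J2 fixed by 3)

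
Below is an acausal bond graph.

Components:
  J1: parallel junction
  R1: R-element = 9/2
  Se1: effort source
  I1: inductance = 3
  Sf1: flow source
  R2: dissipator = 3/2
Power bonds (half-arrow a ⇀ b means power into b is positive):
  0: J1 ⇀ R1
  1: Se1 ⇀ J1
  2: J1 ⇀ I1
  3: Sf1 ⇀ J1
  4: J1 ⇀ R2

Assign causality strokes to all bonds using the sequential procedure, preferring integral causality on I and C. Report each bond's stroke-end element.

#0 |R1
#1 |J1
#2 |I1
#3 |Sf1
#4 |R2

b1 →J1  (source Se1 imposes e)
b3 →Sf1  (Sf1: flow source, stroke at near end)
b0 →R1  (J1: bond 1 brought effort, rest push out)
b2 →I1  (common-e at J1 fixed by 1)
b4 →R2  (0-jn J1 has e-setter on 1)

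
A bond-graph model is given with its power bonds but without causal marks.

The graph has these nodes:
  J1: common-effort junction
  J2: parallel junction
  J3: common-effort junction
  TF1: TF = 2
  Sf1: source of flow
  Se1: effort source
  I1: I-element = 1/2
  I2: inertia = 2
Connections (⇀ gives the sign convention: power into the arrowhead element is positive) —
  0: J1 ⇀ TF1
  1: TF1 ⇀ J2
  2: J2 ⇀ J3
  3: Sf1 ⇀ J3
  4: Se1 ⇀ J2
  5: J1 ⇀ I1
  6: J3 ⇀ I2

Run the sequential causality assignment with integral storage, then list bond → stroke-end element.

#0 |J1
#1 |TF1
#2 |J3
#3 |Sf1
#4 |J2
#5 |I1
#6 |I2

bond 3 stroke at Sf1  (Sf1 fixes flow; stroke at Sf1)
bond 4 stroke at J2  (Se1 fixes effort; stroke away)
bond 1 stroke at TF1  (0-jn J2 has e-setter on 4)
bond 2 stroke at J3  (J2 effort already set via bond 4)
bond 6 stroke at I2  (J3: bond 2 brought effort, rest push out)
bond 0 stroke at J1  (TF1 one-in-one-out from 1)
bond 5 stroke at I1  (J1: bond 0 brought effort, rest push out)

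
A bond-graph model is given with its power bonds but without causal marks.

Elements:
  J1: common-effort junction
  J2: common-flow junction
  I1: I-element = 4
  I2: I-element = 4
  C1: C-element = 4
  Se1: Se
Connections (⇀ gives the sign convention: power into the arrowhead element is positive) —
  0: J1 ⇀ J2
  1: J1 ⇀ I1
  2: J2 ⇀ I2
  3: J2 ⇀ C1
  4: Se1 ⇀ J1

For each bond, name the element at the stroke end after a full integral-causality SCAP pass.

bond 0 stroke at J2
bond 1 stroke at I1
bond 2 stroke at I2
bond 3 stroke at J2
bond 4 stroke at J1

β4 →J1  (Se1 (Se) sets effort on bond)
β0 →J2  (J1: bond 4 brought effort, rest push out)
β1 →I1  (J1 effort already set via bond 4)
β2 →I2  (I2 integral (f out))
β3 →J2  (1-jn J2 has f-setter on 2)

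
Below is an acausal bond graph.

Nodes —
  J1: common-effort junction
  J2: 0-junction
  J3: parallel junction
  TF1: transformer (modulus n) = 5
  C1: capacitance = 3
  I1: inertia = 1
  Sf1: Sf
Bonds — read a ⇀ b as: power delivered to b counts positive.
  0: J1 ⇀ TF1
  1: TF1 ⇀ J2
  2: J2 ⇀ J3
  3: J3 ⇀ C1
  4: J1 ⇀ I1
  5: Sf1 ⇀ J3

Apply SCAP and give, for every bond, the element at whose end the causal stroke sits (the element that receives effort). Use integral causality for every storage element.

#5 |Sf1  (Sf1: flow source, stroke at near end)
#3 |J3  (C1 outputs effort q/C1)
#2 |J2  (J3: bond 3 brought effort, rest push out)
#1 |TF1  (common-e at J2 fixed by 2)
#0 |J1  (TF1 one-in-one-out from 1)
#4 |I1  (0-jn J1 has e-setter on 0)

β0 |J1
β1 |TF1
β2 |J2
β3 |J3
β4 |I1
β5 |Sf1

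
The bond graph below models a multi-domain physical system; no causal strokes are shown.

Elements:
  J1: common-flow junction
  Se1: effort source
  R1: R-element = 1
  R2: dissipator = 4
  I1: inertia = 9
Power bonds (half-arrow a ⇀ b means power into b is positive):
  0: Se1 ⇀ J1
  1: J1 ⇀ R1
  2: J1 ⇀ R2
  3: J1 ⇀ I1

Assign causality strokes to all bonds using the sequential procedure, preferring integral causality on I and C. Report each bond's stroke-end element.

bond 0 |J1
bond 1 |J1
bond 2 |J1
bond 3 |I1

b0 stroke→J1  (Se1 (Se) sets effort on bond)
b3 stroke→I1  (I1: I, integral causality)
b1 stroke→J1  (1-jn J1 has f-setter on 3)
b2 stroke→J1  (J1 flow already set via bond 3)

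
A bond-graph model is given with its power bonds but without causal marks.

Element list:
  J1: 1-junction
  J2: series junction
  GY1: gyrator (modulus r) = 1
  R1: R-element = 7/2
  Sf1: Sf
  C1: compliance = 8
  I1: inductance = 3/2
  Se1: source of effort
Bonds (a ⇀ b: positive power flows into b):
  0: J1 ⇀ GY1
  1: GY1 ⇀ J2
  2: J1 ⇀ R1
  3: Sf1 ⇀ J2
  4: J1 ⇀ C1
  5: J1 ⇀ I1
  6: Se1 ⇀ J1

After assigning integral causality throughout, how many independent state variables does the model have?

#3 |Sf1  (Sf1 fixes flow; stroke at Sf1)
#6 |J1  (Se1 (Se) sets effort on bond)
#1 |J2  (J2: bond 3 brought flow, rest push out)
#0 |J1  (GY1 both-in/both-out from 1)
#4 |J1  (C1: C, integral causality)
#5 |I1  (prefer integral on I1)
#2 |J1  (common-f at J1 fixed by 5)

2  (C1, I1 all integral)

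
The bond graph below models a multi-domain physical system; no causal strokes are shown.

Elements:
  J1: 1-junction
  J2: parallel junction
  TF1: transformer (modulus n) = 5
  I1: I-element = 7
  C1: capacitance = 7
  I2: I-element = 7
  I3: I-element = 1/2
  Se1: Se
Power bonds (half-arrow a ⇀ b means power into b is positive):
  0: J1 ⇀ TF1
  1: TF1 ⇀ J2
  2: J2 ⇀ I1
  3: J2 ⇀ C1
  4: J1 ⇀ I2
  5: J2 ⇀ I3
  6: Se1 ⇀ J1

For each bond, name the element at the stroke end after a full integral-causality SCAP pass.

β6 stroke→J1  (source Se1 imposes e)
β2 stroke→I1  (prefer integral on I1)
β3 stroke→J2  (C1: C, integral causality)
β1 stroke→TF1  (J2 effort already set via bond 3)
β5 stroke→I3  (common-e at J2 fixed by 3)
β0 stroke→J1  (TF1: transformer flips bond 1)
β4 stroke→I2  (closing 1-jn rule on J1)

β0 stroke→J1
β1 stroke→TF1
β2 stroke→I1
β3 stroke→J2
β4 stroke→I2
β5 stroke→I3
β6 stroke→J1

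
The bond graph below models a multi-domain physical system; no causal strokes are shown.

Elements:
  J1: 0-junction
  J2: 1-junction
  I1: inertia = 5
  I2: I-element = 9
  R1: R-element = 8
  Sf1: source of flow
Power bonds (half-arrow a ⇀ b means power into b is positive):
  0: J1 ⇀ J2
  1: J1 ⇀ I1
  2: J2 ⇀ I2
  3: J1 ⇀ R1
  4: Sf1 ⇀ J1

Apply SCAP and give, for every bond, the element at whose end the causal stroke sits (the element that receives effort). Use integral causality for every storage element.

bond 0 stroke→J2
bond 1 stroke→I1
bond 2 stroke→I2
bond 3 stroke→J1
bond 4 stroke→Sf1

β4 stroke→Sf1  (Sf1: flow source, stroke at near end)
β1 stroke→I1  (prefer integral on I1)
β2 stroke→I2  (I2: I, integral causality)
β0 stroke→J2  (1-jn J2 has f-setter on 2)
β3 stroke→J1  (J1: last free bond brings effort in)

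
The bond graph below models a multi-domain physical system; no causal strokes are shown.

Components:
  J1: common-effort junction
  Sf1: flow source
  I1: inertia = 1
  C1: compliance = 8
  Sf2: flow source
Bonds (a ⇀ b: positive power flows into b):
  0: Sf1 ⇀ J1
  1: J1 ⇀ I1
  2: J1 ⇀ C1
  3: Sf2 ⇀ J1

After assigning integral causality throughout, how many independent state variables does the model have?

2  (C1, I1 all integral)

#0 stroke at Sf1  (Sf1: flow source, stroke at near end)
#3 stroke at Sf2  (Sf2: flow source, stroke at near end)
#1 stroke at I1  (I1: I, integral causality)
#2 stroke at J1  (only one effort-in slot at J1)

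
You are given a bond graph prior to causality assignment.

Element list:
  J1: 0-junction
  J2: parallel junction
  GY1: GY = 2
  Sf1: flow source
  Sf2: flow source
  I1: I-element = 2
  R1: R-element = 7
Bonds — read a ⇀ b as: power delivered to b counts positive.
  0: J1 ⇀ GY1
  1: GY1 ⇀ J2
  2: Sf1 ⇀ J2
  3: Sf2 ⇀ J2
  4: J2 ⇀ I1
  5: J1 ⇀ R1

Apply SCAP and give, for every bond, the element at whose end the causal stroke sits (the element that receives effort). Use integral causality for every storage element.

bond 2 →Sf1  (Sf1 (Sf) sets flow on bond)
bond 3 →Sf2  (source Sf2 imposes f)
bond 4 →I1  (I1 integral (f out))
bond 1 →J2  (only one effort-in slot at J2)
bond 0 →J1  (GY1: gyrator matches bond 1)
bond 5 →R1  (common-e at J1 fixed by 0)

#0 stroke at J1
#1 stroke at J2
#2 stroke at Sf1
#3 stroke at Sf2
#4 stroke at I1
#5 stroke at R1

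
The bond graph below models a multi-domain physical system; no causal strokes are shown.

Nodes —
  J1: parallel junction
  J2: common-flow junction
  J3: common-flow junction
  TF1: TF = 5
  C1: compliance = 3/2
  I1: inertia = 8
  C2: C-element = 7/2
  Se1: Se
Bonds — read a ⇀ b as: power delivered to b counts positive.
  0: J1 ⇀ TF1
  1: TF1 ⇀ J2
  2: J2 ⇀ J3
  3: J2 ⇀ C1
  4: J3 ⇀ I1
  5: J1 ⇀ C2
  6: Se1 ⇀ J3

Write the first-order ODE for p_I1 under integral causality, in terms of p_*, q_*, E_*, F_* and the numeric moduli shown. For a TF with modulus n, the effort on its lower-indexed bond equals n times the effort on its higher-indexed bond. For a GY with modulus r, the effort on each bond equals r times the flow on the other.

dp_I1/dt = E_Se1 - 2*q_C1/3 + 2*q_C2/35

bond 6 stroke at J3  (Se1 fixes effort; stroke away)
bond 3 stroke at J2  (prefer integral on C1)
bond 4 stroke at I1  (I1: I, integral causality)
bond 2 stroke at J3  (common-f at J3 fixed by 4)
bond 1 stroke at J2  (1-jn J2 has f-setter on 2)
bond 0 stroke at TF1  (through TF1, causality passes straight; one stroke at TF1)
bond 5 stroke at J1  (J1 needs exactly one e-in)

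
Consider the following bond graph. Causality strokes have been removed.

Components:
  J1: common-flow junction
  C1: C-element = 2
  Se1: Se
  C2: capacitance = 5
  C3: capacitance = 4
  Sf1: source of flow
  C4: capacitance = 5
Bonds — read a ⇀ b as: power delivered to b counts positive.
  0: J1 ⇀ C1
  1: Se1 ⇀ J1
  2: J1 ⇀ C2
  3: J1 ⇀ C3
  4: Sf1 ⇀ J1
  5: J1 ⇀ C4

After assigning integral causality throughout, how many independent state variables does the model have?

4  (C1, C2, C3, C4 all integral)

β1 stroke at J1  (Se1 (Se) sets effort on bond)
β4 stroke at Sf1  (Sf1: flow source, stroke at near end)
β0 stroke at J1  (J1: bond 4 brought flow, rest push out)
β2 stroke at J1  (J1 flow already set via bond 4)
β3 stroke at J1  (1-jn J1 has f-setter on 4)
β5 stroke at J1  (J1: bond 4 brought flow, rest push out)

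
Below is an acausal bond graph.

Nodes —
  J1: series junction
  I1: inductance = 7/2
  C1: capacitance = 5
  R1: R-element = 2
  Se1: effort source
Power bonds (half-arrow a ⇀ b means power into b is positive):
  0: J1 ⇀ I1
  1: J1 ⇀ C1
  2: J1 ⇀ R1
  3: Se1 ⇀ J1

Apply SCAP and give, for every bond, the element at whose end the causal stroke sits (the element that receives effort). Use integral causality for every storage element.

β0 stroke at I1
β1 stroke at J1
β2 stroke at J1
β3 stroke at J1

b3 →J1  (Se1 (Se) sets effort on bond)
b0 →I1  (I1: I, integral causality)
b1 →J1  (common-f at J1 fixed by 0)
b2 →J1  (J1 flow already set via bond 0)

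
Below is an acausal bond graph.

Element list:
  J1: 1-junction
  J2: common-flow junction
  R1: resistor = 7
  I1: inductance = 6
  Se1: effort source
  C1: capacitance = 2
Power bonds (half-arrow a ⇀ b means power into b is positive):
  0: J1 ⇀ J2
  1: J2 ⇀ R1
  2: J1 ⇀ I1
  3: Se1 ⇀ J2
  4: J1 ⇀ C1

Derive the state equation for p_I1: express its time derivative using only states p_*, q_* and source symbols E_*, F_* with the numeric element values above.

β3 stroke→J2  (Se1 (Se) sets effort on bond)
β2 stroke→I1  (I1: I, integral causality)
β0 stroke→J1  (J1: bond 2 brought flow, rest push out)
β4 stroke→J1  (1-jn J1 has f-setter on 2)
β1 stroke→J2  (common-f at J2 fixed by 0)

dp_I1/dt = E_Se1 - 7*p_I1/6 - q_C1/2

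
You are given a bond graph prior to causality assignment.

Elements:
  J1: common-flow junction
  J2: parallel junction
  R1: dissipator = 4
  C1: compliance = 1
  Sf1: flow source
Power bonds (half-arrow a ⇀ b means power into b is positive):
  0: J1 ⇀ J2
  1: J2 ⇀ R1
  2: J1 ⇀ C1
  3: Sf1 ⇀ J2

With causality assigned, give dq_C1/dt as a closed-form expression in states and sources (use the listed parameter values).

b3 stroke at Sf1  (Sf1: flow source, stroke at near end)
b2 stroke at J1  (C1: C, integral causality)
b0 stroke at J2  (J1 needs exactly one f-in)
b1 stroke at R1  (common-e at J2 fixed by 0)

dq_C1/dt = -F_Sf1 - q_C1/4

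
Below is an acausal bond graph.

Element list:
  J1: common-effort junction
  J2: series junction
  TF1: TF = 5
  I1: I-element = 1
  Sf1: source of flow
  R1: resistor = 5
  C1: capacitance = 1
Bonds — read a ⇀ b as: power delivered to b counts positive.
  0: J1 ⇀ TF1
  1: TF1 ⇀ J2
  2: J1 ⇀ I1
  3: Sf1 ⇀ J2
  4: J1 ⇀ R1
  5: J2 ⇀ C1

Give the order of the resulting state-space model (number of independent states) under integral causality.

β3 stroke at Sf1  (Sf1 fixes flow; stroke at Sf1)
β1 stroke at J2  (common-f at J2 fixed by 3)
β5 stroke at J2  (common-f at J2 fixed by 3)
β0 stroke at TF1  (TF1: transformer flips bond 1)
β2 stroke at I1  (I1 outputs flow p/I1)
β4 stroke at J1  (J1: last free bond brings effort in)

2  (C1, I1 all integral)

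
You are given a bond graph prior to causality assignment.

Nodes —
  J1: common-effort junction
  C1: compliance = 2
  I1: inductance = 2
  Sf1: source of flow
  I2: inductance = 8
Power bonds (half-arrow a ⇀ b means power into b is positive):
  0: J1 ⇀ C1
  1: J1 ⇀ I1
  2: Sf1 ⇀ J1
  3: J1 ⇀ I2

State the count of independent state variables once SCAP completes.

#2 stroke at Sf1  (Sf1: flow source, stroke at near end)
#0 stroke at J1  (prefer integral on C1)
#1 stroke at I1  (common-e at J1 fixed by 0)
#3 stroke at I2  (0-jn J1 has e-setter on 0)

3  (C1, I1, I2 all integral)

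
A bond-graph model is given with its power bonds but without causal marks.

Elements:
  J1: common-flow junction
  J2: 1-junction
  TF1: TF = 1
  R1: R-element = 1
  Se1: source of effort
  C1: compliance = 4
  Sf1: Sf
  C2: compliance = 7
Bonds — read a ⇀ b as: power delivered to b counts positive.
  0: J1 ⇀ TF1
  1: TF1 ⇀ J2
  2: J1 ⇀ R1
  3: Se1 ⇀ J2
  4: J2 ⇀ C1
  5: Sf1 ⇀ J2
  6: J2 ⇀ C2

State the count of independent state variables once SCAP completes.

2  (C1, C2 all integral)

b3 stroke→J2  (source Se1 imposes e)
b5 stroke→Sf1  (source Sf1 imposes f)
b1 stroke→J2  (J2 flow already set via bond 5)
b4 stroke→J2  (J2: bond 5 brought flow, rest push out)
b6 stroke→J2  (common-f at J2 fixed by 5)
b0 stroke→TF1  (TF1 one-in-one-out from 1)
b2 stroke→J1  (common-f at J1 fixed by 0)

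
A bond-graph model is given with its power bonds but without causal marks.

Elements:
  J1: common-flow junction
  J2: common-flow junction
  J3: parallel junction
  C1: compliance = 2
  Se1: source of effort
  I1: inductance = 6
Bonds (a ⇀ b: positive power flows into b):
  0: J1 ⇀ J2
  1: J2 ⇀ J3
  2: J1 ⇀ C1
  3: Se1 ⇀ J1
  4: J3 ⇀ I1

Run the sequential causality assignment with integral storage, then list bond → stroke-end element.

#0 |J2
#1 |J3
#2 |J1
#3 |J1
#4 |I1

b3 →J1  (Se1: effort source, stroke at far end)
b2 →J1  (C1 outputs effort q/C1)
b0 →J2  (only one flow-in slot at J1)
b1 →J3  (J2 needs exactly one f-in)
b4 →I1  (J3 effort already set via bond 1)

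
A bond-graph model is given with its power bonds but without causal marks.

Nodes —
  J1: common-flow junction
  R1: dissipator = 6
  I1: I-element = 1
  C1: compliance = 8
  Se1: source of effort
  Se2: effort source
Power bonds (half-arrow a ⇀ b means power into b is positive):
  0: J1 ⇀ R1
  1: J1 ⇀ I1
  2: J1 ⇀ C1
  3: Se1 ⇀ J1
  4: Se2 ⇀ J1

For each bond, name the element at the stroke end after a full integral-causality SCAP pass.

#0 |J1
#1 |I1
#2 |J1
#3 |J1
#4 |J1

#3 |J1  (Se1 fixes effort; stroke away)
#4 |J1  (source Se2 imposes e)
#1 |I1  (I1 integral (f out))
#0 |J1  (J1 flow already set via bond 1)
#2 |J1  (J1 flow already set via bond 1)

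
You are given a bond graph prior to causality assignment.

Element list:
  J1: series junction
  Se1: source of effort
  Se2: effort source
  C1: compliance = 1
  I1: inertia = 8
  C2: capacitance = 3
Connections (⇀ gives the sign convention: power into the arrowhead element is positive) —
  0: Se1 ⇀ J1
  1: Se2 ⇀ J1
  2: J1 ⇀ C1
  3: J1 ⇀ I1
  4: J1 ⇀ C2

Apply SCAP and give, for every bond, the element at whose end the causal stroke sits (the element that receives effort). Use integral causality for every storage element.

b0 →J1
b1 →J1
b2 →J1
b3 →I1
b4 →J1

bond 0 stroke at J1  (source Se1 imposes e)
bond 1 stroke at J1  (source Se2 imposes e)
bond 2 stroke at J1  (prefer integral on C1)
bond 3 stroke at I1  (I1: I, integral causality)
bond 4 stroke at J1  (1-jn J1 has f-setter on 3)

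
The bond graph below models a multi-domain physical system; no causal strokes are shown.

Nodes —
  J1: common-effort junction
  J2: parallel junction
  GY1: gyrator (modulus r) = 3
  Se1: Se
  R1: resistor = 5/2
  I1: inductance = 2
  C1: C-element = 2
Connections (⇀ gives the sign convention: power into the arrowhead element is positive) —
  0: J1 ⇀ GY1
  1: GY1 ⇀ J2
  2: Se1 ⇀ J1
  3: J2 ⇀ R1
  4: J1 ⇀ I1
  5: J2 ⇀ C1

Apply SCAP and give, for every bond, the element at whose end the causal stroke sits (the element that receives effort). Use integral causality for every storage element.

b0 stroke at GY1
b1 stroke at GY1
b2 stroke at J1
b3 stroke at R1
b4 stroke at I1
b5 stroke at J2

#2 →J1  (source Se1 imposes e)
#0 →GY1  (J1: bond 2 brought effort, rest push out)
#4 →I1  (J1 effort already set via bond 2)
#1 →GY1  (GY GY1: same side as bond 0)
#5 →J2  (C1: C, integral causality)
#3 →R1  (common-e at J2 fixed by 5)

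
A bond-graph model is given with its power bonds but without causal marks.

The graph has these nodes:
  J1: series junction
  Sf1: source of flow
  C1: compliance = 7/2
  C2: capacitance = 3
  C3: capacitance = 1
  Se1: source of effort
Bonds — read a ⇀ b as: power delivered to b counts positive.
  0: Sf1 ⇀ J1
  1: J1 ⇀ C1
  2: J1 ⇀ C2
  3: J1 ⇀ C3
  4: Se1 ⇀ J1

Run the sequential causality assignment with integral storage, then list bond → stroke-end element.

#0 stroke at Sf1  (source Sf1 imposes f)
#4 stroke at J1  (Se1 fixes effort; stroke away)
#1 stroke at J1  (J1: bond 0 brought flow, rest push out)
#2 stroke at J1  (J1: bond 0 brought flow, rest push out)
#3 stroke at J1  (J1: bond 0 brought flow, rest push out)

b0 stroke at Sf1
b1 stroke at J1
b2 stroke at J1
b3 stroke at J1
b4 stroke at J1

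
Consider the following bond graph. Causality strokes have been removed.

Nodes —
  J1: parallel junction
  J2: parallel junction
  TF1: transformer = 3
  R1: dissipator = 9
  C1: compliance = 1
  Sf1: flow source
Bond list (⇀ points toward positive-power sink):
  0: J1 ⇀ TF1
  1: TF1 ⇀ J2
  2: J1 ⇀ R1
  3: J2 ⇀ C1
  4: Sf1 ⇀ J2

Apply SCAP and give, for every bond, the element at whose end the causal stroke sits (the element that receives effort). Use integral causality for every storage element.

bond 0 stroke at J1
bond 1 stroke at TF1
bond 2 stroke at R1
bond 3 stroke at J2
bond 4 stroke at Sf1

#4 stroke→Sf1  (source Sf1 imposes f)
#3 stroke→J2  (C1 integral (e out))
#1 stroke→TF1  (common-e at J2 fixed by 3)
#0 stroke→J1  (TF1: transformer flips bond 1)
#2 stroke→R1  (J1 effort already set via bond 0)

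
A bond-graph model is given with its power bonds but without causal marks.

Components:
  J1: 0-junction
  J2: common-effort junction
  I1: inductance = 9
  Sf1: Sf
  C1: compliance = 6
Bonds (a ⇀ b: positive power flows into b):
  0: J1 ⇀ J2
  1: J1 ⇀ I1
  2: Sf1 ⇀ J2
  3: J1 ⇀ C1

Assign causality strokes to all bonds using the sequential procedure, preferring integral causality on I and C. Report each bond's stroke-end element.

#0 |J2
#1 |I1
#2 |Sf1
#3 |J1

β2 stroke at Sf1  (Sf1 (Sf) sets flow on bond)
β0 stroke at J2  (only one effort-in slot at J2)
β1 stroke at I1  (I1 integral (f out))
β3 stroke at J1  (closing 0-jn rule on J1)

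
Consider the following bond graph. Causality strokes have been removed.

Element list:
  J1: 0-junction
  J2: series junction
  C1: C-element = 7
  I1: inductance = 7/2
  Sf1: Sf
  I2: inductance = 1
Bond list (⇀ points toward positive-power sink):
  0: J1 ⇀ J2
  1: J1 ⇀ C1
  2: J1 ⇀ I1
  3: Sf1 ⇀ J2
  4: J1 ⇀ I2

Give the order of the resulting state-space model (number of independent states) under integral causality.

3  (C1, I1, I2 all integral)

b3 stroke at Sf1  (Sf1 (Sf) sets flow on bond)
b0 stroke at J2  (J2: bond 3 brought flow, rest push out)
b1 stroke at J1  (C1 outputs effort q/C1)
b2 stroke at I1  (J1 effort already set via bond 1)
b4 stroke at I2  (J1 effort already set via bond 1)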